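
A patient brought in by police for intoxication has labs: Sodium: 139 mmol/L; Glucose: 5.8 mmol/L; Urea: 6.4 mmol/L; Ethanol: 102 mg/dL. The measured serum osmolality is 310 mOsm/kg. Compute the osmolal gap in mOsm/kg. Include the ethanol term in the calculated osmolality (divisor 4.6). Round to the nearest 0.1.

-2.4 mOsm/kg

Calculated osmolality = 2·Na + glucose + urea + ethanol/4.6
= 2·139 + 5.8 + 6.4 + 102/4.6
= 278 + 5.80 + 6.40 + 22.17
= 312.37 mOsm/kg ≈ 312.4 mOsm/kg
Osmolar gap = measured − calculated = 310 − 312.4 = -2.4 mOsm/kg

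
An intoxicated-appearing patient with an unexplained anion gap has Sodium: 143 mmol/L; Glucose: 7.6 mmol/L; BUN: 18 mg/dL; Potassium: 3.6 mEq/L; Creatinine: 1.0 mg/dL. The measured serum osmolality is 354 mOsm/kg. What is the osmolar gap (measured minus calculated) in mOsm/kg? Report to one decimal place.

Calculated osmolality = 2·Na + glucose + BUN/2.8
= 2·143 + 7.6 + 18/2.8
= 286 + 7.60 + 6.43
= 300.03 mOsm/kg ≈ 300.0 mOsm/kg
Osmolar gap = measured − calculated = 354 − 300.0 = 54.0 mOsm/kg

54.0 mOsm/kg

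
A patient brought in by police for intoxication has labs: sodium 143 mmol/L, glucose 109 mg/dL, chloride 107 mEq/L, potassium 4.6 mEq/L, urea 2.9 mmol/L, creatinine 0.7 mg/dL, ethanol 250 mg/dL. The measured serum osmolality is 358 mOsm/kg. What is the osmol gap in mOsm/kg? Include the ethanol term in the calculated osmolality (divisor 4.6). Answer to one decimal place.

8.7 mOsm/kg

Calculated osmolality = 2·Na + glucose/18 + urea + ethanol/4.6
= 2·143 + 109/18 + 2.9 + 250/4.6
= 286 + 6.06 + 2.90 + 54.35
= 349.31 mOsm/kg ≈ 349.3 mOsm/kg
Osmolar gap = measured − calculated = 358 − 349.3 = 8.7 mOsm/kg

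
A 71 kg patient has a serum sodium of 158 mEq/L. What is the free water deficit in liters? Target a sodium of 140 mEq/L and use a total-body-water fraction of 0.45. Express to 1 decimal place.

TBW = 0.45 · 71 = 31.95 L
Free water deficit = TBW · (Na/140 − 1)
= 31.95 · (158/140 − 1)
= 31.95 · 0.1286
= 4.11 L

4.1 L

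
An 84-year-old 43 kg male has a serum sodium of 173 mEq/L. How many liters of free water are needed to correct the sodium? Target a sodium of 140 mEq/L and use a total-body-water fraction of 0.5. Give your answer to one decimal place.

5.1 L

TBW = 0.5 · 43 = 21.5 L
Free water deficit = TBW · (Na/140 − 1)
= 21.5 · (173/140 − 1)
= 21.5 · 0.2357
= 5.07 L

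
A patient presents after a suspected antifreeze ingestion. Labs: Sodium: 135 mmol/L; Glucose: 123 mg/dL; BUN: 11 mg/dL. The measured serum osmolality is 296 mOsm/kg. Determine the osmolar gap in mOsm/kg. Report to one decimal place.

15.2 mOsm/kg

Calculated osmolality = 2·Na + glucose/18 + BUN/2.8
= 2·135 + 123/18 + 11/2.8
= 270 + 6.83 + 3.93
= 280.76 mOsm/kg ≈ 280.8 mOsm/kg
Osmolar gap = measured − calculated = 296 − 280.8 = 15.2 mOsm/kg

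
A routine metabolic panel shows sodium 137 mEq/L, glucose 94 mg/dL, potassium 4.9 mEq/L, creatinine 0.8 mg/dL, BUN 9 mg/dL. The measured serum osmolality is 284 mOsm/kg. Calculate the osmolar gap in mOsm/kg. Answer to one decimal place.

1.6 mOsm/kg

Calculated osmolality = 2·Na + glucose/18 + BUN/2.8
= 2·137 + 94/18 + 9/2.8
= 274 + 5.22 + 3.21
= 282.43 mOsm/kg ≈ 282.4 mOsm/kg
Osmolar gap = measured − calculated = 284 − 282.4 = 1.6 mOsm/kg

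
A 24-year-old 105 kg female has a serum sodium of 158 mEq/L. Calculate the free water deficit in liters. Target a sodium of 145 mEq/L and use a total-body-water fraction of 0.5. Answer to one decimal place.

TBW = 0.5 · 105 = 52.5 L
Free water deficit = TBW · (Na/145 − 1)
= 52.5 · (158/145 − 1)
= 52.5 · 0.0897
= 4.71 L

4.7 L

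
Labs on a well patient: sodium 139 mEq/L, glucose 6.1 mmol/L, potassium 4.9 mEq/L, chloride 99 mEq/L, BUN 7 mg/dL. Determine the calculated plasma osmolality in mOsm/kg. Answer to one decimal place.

Calculated osmolality = 2·Na + glucose + BUN/2.8
= 2·139 + 6.1 + 7/2.8
= 278 + 6.10 + 2.50
= 286.6 mOsm/kg

286.6 mOsm/kg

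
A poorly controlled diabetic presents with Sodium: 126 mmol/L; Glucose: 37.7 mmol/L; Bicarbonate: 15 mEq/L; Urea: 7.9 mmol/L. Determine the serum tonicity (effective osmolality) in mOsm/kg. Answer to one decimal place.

289.7 mOsm/kg

Effective osmolality excludes urea (freely permeant across cell membranes):
2·Na + glucose
= 2·126 + 37.7
= 252 + 37.7
= 289.7 mOsm/kg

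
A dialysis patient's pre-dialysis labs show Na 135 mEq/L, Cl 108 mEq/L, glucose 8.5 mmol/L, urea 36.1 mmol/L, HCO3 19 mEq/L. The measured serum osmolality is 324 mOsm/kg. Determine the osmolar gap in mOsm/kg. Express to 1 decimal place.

Calculated osmolality = 2·Na + glucose + urea
= 2·135 + 8.5 + 36.1
= 270 + 8.50 + 36.10
= 314.6 mOsm/kg ≈ 314.6 mOsm/kg
Osmolar gap = measured − calculated = 324 − 314.6 = 9.4 mOsm/kg

9.4 mOsm/kg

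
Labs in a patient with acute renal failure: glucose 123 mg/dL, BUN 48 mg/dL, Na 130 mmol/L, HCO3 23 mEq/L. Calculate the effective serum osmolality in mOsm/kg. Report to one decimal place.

266.8 mOsm/kg

Effective osmolality excludes urea (freely permeant across cell membranes):
2·Na + glucose/18
= 2·130 + 123/18
= 260 + 6.83
= 266.83 mOsm/kg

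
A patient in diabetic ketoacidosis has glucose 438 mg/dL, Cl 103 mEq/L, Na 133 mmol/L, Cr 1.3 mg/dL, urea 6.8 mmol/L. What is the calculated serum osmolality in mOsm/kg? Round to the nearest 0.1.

Calculated osmolality = 2·Na + glucose/18 + urea
= 2·133 + 438/18 + 6.8
= 266 + 24.33 + 6.80
= 297.13 mOsm/kg

297.1 mOsm/kg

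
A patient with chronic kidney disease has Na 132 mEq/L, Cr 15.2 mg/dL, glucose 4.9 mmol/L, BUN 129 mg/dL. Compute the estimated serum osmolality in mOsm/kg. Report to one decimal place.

Calculated osmolality = 2·Na + glucose + BUN/2.8
= 2·132 + 4.9 + 129/2.8
= 264 + 4.90 + 46.07
= 314.97 mOsm/kg

315.0 mOsm/kg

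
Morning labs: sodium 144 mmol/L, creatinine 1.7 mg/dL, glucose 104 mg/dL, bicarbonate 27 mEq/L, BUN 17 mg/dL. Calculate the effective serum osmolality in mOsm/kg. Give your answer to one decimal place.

293.8 mOsm/kg

Effective osmolality excludes urea (freely permeant across cell membranes):
2·Na + glucose/18
= 2·144 + 104/18
= 288 + 5.78
= 293.78 mOsm/kg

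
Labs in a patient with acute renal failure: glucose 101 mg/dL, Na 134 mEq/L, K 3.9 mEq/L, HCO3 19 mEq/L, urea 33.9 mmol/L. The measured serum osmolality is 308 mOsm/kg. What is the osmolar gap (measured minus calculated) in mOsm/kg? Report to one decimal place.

Calculated osmolality = 2·Na + glucose/18 + urea
= 2·134 + 101/18 + 33.9
= 268 + 5.61 + 33.90
= 307.51 mOsm/kg ≈ 307.5 mOsm/kg
Osmolar gap = measured − calculated = 308 − 307.5 = 0.5 mOsm/kg

0.5 mOsm/kg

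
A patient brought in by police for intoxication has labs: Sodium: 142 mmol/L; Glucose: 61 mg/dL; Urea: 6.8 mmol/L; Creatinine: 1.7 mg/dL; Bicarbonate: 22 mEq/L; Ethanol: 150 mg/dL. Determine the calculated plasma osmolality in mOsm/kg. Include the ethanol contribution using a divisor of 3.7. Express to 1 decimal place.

Calculated osmolality = 2·Na + glucose/18 + urea + ethanol/3.7
= 2·142 + 61/18 + 6.8 + 150/3.7
= 284 + 3.39 + 6.80 + 40.54
= 334.73 mOsm/kg

334.7 mOsm/kg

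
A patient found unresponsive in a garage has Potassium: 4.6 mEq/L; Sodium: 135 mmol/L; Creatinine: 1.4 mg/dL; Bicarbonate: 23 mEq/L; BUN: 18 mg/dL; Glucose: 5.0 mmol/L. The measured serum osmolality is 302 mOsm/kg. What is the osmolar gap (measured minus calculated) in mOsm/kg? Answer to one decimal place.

Calculated osmolality = 2·Na + glucose + BUN/2.8
= 2·135 + 5 + 18/2.8
= 270 + 5 + 6.43
= 281.43 mOsm/kg ≈ 281.4 mOsm/kg
Osmolar gap = measured − calculated = 302 − 281.4 = 20.6 mOsm/kg

20.6 mOsm/kg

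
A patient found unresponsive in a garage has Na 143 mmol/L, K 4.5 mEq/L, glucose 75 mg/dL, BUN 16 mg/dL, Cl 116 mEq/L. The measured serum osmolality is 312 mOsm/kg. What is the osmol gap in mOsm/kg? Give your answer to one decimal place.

16.1 mOsm/kg

Calculated osmolality = 2·Na + glucose/18 + BUN/2.8
= 2·143 + 75/18 + 16/2.8
= 286 + 4.17 + 5.71
= 295.88 mOsm/kg ≈ 295.9 mOsm/kg
Osmolar gap = measured − calculated = 312 − 295.9 = 16.1 mOsm/kg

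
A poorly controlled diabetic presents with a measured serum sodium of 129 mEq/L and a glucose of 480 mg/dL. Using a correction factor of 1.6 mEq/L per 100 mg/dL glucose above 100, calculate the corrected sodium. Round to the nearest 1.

Corrected Na = measured Na + 1.6 · (glucose − 100)/100
= 129 + 1.6 · (480 − 100)/100
= 129 + 6.1
= 135.1 mEq/L

135 mEq/L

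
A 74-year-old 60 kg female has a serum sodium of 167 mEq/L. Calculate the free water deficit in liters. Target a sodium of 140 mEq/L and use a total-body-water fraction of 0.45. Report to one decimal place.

TBW = 0.45 · 60 = 27 L
Free water deficit = TBW · (Na/140 − 1)
= 27 · (167/140 − 1)
= 27 · 0.1929
= 5.21 L

5.2 L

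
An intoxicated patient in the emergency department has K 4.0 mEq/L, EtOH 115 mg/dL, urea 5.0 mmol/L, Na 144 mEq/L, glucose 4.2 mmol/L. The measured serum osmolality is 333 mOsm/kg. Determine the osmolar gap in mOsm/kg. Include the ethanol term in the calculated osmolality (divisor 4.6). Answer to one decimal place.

10.8 mOsm/kg

Calculated osmolality = 2·Na + glucose + urea + ethanol/4.6
= 2·144 + 4.2 + 5 + 115/4.6
= 288 + 4.20 + 5 + 25
= 322.2 mOsm/kg ≈ 322.2 mOsm/kg
Osmolar gap = measured − calculated = 333 − 322.2 = 10.8 mOsm/kg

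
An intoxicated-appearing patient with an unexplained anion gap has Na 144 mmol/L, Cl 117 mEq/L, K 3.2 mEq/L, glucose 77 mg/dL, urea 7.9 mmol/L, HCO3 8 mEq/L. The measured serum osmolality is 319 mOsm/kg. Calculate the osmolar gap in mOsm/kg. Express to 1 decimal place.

18.8 mOsm/kg

Calculated osmolality = 2·Na + glucose/18 + urea
= 2·144 + 77/18 + 7.9
= 288 + 4.28 + 7.90
= 300.18 mOsm/kg ≈ 300.2 mOsm/kg
Osmolar gap = measured − calculated = 319 − 300.2 = 18.8 mOsm/kg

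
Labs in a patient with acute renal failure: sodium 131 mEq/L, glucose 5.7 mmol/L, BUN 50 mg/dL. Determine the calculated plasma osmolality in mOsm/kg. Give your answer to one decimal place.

Calculated osmolality = 2·Na + glucose + BUN/2.8
= 2·131 + 5.7 + 50/2.8
= 262 + 5.70 + 17.86
= 285.56 mOsm/kg

285.6 mOsm/kg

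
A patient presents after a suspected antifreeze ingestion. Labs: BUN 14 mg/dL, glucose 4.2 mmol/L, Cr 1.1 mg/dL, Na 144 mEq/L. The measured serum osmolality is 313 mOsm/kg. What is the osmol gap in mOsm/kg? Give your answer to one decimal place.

Calculated osmolality = 2·Na + glucose + BUN/2.8
= 2·144 + 4.2 + 14/2.8
= 288 + 4.20 + 5
= 297.2 mOsm/kg ≈ 297.2 mOsm/kg
Osmolar gap = measured − calculated = 313 − 297.2 = 15.8 mOsm/kg

15.8 mOsm/kg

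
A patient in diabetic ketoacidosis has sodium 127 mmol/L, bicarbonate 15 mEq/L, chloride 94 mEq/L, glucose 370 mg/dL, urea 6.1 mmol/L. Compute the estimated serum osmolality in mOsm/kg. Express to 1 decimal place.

280.7 mOsm/kg

Calculated osmolality = 2·Na + glucose/18 + urea
= 2·127 + 370/18 + 6.1
= 254 + 20.56 + 6.10
= 280.66 mOsm/kg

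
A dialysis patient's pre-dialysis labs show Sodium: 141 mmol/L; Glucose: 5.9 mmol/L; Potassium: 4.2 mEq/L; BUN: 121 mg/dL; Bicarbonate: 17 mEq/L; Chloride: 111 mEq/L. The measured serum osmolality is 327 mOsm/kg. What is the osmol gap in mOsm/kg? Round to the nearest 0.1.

Calculated osmolality = 2·Na + glucose + BUN/2.8
= 2·141 + 5.9 + 121/2.8
= 282 + 5.90 + 43.21
= 331.11 mOsm/kg ≈ 331.1 mOsm/kg
Osmolar gap = measured − calculated = 327 − 331.1 = -4.1 mOsm/kg

-4.1 mOsm/kg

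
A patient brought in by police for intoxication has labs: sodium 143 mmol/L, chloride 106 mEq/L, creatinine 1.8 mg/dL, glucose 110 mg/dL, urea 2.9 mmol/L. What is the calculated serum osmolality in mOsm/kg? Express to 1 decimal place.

Calculated osmolality = 2·Na + glucose/18 + urea
= 2·143 + 110/18 + 2.9
= 286 + 6.11 + 2.90
= 295.01 mOsm/kg

295.0 mOsm/kg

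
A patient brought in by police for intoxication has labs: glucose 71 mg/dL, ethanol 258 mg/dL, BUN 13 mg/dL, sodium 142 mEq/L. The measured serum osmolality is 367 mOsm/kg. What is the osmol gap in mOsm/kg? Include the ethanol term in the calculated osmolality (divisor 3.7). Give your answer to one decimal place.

Calculated osmolality = 2·Na + glucose/18 + BUN/2.8 + ethanol/3.7
= 2·142 + 71/18 + 13/2.8 + 258/3.7
= 284 + 3.94 + 4.64 + 69.73
= 362.31 mOsm/kg ≈ 362.3 mOsm/kg
Osmolar gap = measured − calculated = 367 − 362.3 = 4.7 mOsm/kg

4.7 mOsm/kg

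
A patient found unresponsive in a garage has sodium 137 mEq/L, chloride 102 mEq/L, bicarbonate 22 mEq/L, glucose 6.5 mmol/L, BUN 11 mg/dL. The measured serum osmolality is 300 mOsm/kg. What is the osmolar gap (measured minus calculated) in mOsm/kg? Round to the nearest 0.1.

15.6 mOsm/kg

Calculated osmolality = 2·Na + glucose + BUN/2.8
= 2·137 + 6.5 + 11/2.8
= 274 + 6.50 + 3.93
= 284.43 mOsm/kg ≈ 284.4 mOsm/kg
Osmolar gap = measured − calculated = 300 − 284.4 = 15.6 mOsm/kg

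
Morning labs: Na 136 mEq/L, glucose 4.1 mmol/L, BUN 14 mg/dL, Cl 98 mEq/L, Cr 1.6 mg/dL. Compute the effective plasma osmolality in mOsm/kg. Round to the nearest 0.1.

Effective osmolality excludes urea (freely permeant across cell membranes):
2·Na + glucose
= 2·136 + 4.1
= 272 + 4.1
= 276.1 mOsm/kg

276.1 mOsm/kg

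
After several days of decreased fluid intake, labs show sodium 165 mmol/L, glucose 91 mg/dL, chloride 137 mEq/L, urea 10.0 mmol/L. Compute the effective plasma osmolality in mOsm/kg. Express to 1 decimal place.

Effective osmolality excludes urea (freely permeant across cell membranes):
2·Na + glucose/18
= 2·165 + 91/18
= 330 + 5.06
= 335.06 mOsm/kg

335.1 mOsm/kg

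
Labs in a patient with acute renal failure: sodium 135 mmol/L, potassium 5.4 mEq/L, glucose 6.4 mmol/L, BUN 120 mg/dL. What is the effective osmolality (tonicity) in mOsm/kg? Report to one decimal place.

276.4 mOsm/kg

Effective osmolality excludes urea (freely permeant across cell membranes):
2·Na + glucose
= 2·135 + 6.4
= 270 + 6.4
= 276.4 mOsm/kg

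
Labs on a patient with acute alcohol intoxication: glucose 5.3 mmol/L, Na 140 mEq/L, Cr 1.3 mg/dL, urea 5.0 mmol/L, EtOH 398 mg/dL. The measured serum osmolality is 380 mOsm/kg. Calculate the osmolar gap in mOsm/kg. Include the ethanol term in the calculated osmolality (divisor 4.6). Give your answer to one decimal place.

3.2 mOsm/kg

Calculated osmolality = 2·Na + glucose + urea + ethanol/4.6
= 2·140 + 5.3 + 5 + 398/4.6
= 280 + 5.30 + 5 + 86.52
= 376.82 mOsm/kg ≈ 376.8 mOsm/kg
Osmolar gap = measured − calculated = 380 − 376.8 = 3.2 mOsm/kg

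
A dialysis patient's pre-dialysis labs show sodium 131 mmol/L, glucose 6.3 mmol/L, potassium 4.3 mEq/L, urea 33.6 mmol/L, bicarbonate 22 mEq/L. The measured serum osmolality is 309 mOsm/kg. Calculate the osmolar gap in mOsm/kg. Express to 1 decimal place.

7.1 mOsm/kg

Calculated osmolality = 2·Na + glucose + urea
= 2·131 + 6.3 + 33.6
= 262 + 6.30 + 33.60
= 301.9 mOsm/kg ≈ 301.9 mOsm/kg
Osmolar gap = measured − calculated = 309 − 301.9 = 7.1 mOsm/kg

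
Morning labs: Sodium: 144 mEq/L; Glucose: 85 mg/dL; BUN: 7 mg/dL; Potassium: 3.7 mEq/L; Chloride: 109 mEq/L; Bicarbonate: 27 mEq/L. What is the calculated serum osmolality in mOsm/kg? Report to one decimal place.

Calculated osmolality = 2·Na + glucose/18 + BUN/2.8
= 2·144 + 85/18 + 7/2.8
= 288 + 4.72 + 2.50
= 295.22 mOsm/kg

295.2 mOsm/kg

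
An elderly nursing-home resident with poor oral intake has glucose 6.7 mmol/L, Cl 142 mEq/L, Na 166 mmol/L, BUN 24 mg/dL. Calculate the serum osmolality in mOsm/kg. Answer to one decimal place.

Calculated osmolality = 2·Na + glucose + BUN/2.8
= 2·166 + 6.7 + 24/2.8
= 332 + 6.70 + 8.57
= 347.27 mOsm/kg

347.3 mOsm/kg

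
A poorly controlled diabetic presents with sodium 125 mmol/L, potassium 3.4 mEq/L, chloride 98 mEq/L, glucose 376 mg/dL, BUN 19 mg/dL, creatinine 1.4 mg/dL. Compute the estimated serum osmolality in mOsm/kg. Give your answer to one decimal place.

Calculated osmolality = 2·Na + glucose/18 + BUN/2.8
= 2·125 + 376/18 + 19/2.8
= 250 + 20.89 + 6.79
= 277.68 mOsm/kg

277.7 mOsm/kg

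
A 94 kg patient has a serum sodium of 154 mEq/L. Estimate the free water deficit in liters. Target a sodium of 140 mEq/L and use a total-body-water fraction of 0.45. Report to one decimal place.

TBW = 0.45 · 94 = 42.3 L
Free water deficit = TBW · (Na/140 − 1)
= 42.3 · (154/140 − 1)
= 42.3 · 0.1
= 4.23 L

4.2 L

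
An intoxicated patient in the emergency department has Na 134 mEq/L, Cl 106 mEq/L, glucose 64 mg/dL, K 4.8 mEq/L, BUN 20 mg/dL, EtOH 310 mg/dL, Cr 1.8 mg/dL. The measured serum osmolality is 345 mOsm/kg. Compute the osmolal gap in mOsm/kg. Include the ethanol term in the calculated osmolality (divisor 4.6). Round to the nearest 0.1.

-1.1 mOsm/kg

Calculated osmolality = 2·Na + glucose/18 + BUN/2.8 + ethanol/4.6
= 2·134 + 64/18 + 20/2.8 + 310/4.6
= 268 + 3.56 + 7.14 + 67.39
= 346.09 mOsm/kg ≈ 346.1 mOsm/kg
Osmolar gap = measured − calculated = 345 − 346.1 = -1.1 mOsm/kg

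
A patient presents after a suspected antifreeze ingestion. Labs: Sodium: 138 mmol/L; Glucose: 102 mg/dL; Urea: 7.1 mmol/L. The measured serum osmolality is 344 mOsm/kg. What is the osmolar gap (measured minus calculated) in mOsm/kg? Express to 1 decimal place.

Calculated osmolality = 2·Na + glucose/18 + urea
= 2·138 + 102/18 + 7.1
= 276 + 5.67 + 7.10
= 288.77 mOsm/kg ≈ 288.8 mOsm/kg
Osmolar gap = measured − calculated = 344 − 288.8 = 55.2 mOsm/kg

55.2 mOsm/kg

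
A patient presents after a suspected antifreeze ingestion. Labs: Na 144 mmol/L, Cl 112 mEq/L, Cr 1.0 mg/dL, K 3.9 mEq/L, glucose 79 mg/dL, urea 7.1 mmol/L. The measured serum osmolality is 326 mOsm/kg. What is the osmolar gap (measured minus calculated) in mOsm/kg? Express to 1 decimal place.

Calculated osmolality = 2·Na + glucose/18 + urea
= 2·144 + 79/18 + 7.1
= 288 + 4.39 + 7.10
= 299.49 mOsm/kg ≈ 299.5 mOsm/kg
Osmolar gap = measured − calculated = 326 − 299.5 = 26.5 mOsm/kg

26.5 mOsm/kg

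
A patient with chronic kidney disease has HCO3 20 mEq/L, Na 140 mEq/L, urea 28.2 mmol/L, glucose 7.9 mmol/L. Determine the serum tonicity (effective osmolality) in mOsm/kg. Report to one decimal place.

287.9 mOsm/kg

Effective osmolality excludes urea (freely permeant across cell membranes):
2·Na + glucose
= 2·140 + 7.9
= 280 + 7.9
= 287.9 mOsm/kg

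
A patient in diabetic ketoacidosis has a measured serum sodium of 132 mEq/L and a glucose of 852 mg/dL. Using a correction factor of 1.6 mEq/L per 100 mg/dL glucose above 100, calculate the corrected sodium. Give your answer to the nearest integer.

Corrected Na = measured Na + 1.6 · (glucose − 100)/100
= 132 + 1.6 · (852 − 100)/100
= 132 + 12
= 144 mEq/L

144 mEq/L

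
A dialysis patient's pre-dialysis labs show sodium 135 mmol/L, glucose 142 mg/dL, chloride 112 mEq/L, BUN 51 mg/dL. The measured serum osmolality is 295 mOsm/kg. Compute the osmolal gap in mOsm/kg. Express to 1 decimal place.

-1.1 mOsm/kg

Calculated osmolality = 2·Na + glucose/18 + BUN/2.8
= 2·135 + 142/18 + 51/2.8
= 270 + 7.89 + 18.21
= 296.1 mOsm/kg ≈ 296.1 mOsm/kg
Osmolar gap = measured − calculated = 295 − 296.1 = -1.1 mOsm/kg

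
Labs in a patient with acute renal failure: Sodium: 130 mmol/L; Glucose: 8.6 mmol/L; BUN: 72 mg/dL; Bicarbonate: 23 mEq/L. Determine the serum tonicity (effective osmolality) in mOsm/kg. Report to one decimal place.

268.6 mOsm/kg

Effective osmolality excludes urea (freely permeant across cell membranes):
2·Na + glucose
= 2·130 + 8.6
= 260 + 8.6
= 268.6 mOsm/kg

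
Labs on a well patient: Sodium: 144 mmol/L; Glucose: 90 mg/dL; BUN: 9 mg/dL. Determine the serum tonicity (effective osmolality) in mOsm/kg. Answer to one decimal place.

Effective osmolality excludes urea (freely permeant across cell membranes):
2·Na + glucose/18
= 2·144 + 90/18
= 288 + 5
= 293 mOsm/kg

293.0 mOsm/kg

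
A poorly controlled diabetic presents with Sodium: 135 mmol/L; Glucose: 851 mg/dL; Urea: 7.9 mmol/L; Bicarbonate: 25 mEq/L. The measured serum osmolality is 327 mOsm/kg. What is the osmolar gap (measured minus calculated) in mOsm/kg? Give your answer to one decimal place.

1.8 mOsm/kg

Calculated osmolality = 2·Na + glucose/18 + urea
= 2·135 + 851/18 + 7.9
= 270 + 47.28 + 7.90
= 325.18 mOsm/kg ≈ 325.2 mOsm/kg
Osmolar gap = measured − calculated = 327 − 325.2 = 1.8 mOsm/kg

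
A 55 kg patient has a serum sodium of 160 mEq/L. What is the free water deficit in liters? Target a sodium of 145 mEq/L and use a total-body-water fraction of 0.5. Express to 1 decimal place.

2.8 L

TBW = 0.5 · 55 = 27.5 L
Free water deficit = TBW · (Na/145 − 1)
= 27.5 · (160/145 − 1)
= 27.5 · 0.1034
= 2.84 L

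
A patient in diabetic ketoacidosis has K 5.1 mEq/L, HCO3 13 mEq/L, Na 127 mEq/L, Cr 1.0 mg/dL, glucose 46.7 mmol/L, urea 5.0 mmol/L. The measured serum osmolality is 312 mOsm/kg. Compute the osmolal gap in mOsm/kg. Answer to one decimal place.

Calculated osmolality = 2·Na + glucose + urea
= 2·127 + 46.7 + 5
= 254 + 46.70 + 5
= 305.7 mOsm/kg ≈ 305.7 mOsm/kg
Osmolar gap = measured − calculated = 312 − 305.7 = 6.3 mOsm/kg

6.3 mOsm/kg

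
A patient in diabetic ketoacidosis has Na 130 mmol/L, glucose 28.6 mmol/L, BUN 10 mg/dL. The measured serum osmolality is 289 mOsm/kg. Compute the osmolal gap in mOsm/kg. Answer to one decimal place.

-3.2 mOsm/kg

Calculated osmolality = 2·Na + glucose + BUN/2.8
= 2·130 + 28.6 + 10/2.8
= 260 + 28.60 + 3.57
= 292.17 mOsm/kg ≈ 292.2 mOsm/kg
Osmolar gap = measured − calculated = 289 − 292.2 = -3.2 mOsm/kg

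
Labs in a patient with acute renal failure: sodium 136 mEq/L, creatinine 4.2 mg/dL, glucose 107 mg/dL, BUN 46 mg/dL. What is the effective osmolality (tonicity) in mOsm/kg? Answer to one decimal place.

277.9 mOsm/kg

Effective osmolality excludes urea (freely permeant across cell membranes):
2·Na + glucose/18
= 2·136 + 107/18
= 272 + 5.94
= 277.94 mOsm/kg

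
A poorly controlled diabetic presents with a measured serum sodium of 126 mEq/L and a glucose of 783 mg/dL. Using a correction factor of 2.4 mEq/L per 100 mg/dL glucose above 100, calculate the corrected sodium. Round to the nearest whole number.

142 mEq/L

Corrected Na = measured Na + 2.4 · (glucose − 100)/100
= 126 + 2.4 · (783 − 100)/100
= 126 + 16.4
= 142.4 mEq/L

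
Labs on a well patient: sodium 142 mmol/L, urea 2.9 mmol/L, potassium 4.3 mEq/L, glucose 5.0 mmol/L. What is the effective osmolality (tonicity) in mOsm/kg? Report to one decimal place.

289.0 mOsm/kg

Effective osmolality excludes urea (freely permeant across cell membranes):
2·Na + glucose
= 2·142 + 5
= 284 + 5
= 289 mOsm/kg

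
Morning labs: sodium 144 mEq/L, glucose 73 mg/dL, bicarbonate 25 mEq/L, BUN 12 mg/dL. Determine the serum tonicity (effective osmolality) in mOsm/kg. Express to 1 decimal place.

292.1 mOsm/kg

Effective osmolality excludes urea (freely permeant across cell membranes):
2·Na + glucose/18
= 2·144 + 73/18
= 288 + 4.06
= 292.06 mOsm/kg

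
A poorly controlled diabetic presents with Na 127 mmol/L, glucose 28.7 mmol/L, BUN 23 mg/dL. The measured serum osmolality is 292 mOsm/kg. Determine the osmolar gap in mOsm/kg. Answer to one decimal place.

Calculated osmolality = 2·Na + glucose + BUN/2.8
= 2·127 + 28.7 + 23/2.8
= 254 + 28.70 + 8.21
= 290.91 mOsm/kg ≈ 290.9 mOsm/kg
Osmolar gap = measured − calculated = 292 − 290.9 = 1.1 mOsm/kg

1.1 mOsm/kg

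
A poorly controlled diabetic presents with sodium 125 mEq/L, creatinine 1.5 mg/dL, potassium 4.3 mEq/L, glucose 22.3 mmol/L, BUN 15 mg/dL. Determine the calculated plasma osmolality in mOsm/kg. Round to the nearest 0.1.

277.7 mOsm/kg

Calculated osmolality = 2·Na + glucose + BUN/2.8
= 2·125 + 22.3 + 15/2.8
= 250 + 22.30 + 5.36
= 277.66 mOsm/kg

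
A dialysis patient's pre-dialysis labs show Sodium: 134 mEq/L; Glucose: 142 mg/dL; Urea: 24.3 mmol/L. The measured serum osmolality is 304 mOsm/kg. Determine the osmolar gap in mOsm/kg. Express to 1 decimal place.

3.8 mOsm/kg

Calculated osmolality = 2·Na + glucose/18 + urea
= 2·134 + 142/18 + 24.3
= 268 + 7.89 + 24.30
= 300.19 mOsm/kg ≈ 300.2 mOsm/kg
Osmolar gap = measured − calculated = 304 − 300.2 = 3.8 mOsm/kg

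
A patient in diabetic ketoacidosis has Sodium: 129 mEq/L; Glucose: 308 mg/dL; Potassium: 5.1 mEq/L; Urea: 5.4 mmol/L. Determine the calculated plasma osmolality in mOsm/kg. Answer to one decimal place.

Calculated osmolality = 2·Na + glucose/18 + urea
= 2·129 + 308/18 + 5.4
= 258 + 17.11 + 5.40
= 280.51 mOsm/kg

280.5 mOsm/kg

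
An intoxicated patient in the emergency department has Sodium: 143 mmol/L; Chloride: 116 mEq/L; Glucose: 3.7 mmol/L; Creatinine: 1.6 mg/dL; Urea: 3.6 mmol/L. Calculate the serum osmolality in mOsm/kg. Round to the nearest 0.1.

Calculated osmolality = 2·Na + glucose + urea
= 2·143 + 3.7 + 3.6
= 286 + 3.70 + 3.60
= 293.3 mOsm/kg

293.3 mOsm/kg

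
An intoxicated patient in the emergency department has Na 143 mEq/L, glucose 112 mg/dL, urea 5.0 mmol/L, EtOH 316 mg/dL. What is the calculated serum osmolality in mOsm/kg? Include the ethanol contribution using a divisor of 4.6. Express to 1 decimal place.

365.9 mOsm/kg

Calculated osmolality = 2·Na + glucose/18 + urea + ethanol/4.6
= 2·143 + 112/18 + 5 + 316/4.6
= 286 + 6.22 + 5 + 68.70
= 365.92 mOsm/kg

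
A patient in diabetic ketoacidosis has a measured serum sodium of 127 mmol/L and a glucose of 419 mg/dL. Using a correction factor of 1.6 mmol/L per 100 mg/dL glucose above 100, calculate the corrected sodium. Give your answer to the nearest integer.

Corrected Na = measured Na + 1.6 · (glucose − 100)/100
= 127 + 1.6 · (419 − 100)/100
= 127 + 5.1
= 132.1 mmol/L

132 mmol/L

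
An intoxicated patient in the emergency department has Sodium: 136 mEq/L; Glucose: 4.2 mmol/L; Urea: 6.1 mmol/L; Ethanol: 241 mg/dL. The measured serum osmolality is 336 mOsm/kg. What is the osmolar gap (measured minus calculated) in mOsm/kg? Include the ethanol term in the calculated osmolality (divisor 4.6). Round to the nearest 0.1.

Calculated osmolality = 2·Na + glucose + urea + ethanol/4.6
= 2·136 + 4.2 + 6.1 + 241/4.6
= 272 + 4.20 + 6.10 + 52.39
= 334.69 mOsm/kg ≈ 334.7 mOsm/kg
Osmolar gap = measured − calculated = 336 − 334.7 = 1.3 mOsm/kg

1.3 mOsm/kg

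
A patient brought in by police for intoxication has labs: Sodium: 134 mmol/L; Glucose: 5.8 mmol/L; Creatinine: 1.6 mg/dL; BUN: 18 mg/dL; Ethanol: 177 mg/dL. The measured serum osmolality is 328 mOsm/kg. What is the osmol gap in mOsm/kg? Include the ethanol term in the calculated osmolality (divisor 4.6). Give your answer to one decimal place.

9.3 mOsm/kg

Calculated osmolality = 2·Na + glucose + BUN/2.8 + ethanol/4.6
= 2·134 + 5.8 + 18/2.8 + 177/4.6
= 268 + 5.80 + 6.43 + 38.48
= 318.71 mOsm/kg ≈ 318.7 mOsm/kg
Osmolar gap = measured − calculated = 328 − 318.7 = 9.3 mOsm/kg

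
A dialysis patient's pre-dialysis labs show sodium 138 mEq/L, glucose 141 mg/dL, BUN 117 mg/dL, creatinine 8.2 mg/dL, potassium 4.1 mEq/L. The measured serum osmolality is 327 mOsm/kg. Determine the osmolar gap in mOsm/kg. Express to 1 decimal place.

Calculated osmolality = 2·Na + glucose/18 + BUN/2.8
= 2·138 + 141/18 + 117/2.8
= 276 + 7.83 + 41.79
= 325.62 mOsm/kg ≈ 325.6 mOsm/kg
Osmolar gap = measured − calculated = 327 − 325.6 = 1.4 mOsm/kg

1.4 mOsm/kg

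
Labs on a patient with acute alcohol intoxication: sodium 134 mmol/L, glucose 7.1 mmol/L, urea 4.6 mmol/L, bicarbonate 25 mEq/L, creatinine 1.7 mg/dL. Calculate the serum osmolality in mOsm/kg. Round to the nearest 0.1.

279.7 mOsm/kg

Calculated osmolality = 2·Na + glucose + urea
= 2·134 + 7.1 + 4.6
= 268 + 7.10 + 4.60
= 279.7 mOsm/kg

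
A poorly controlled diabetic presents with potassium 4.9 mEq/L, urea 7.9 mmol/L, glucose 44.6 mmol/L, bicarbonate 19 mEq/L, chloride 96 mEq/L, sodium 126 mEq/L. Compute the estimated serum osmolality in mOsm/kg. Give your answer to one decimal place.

304.5 mOsm/kg

Calculated osmolality = 2·Na + glucose + urea
= 2·126 + 44.6 + 7.9
= 252 + 44.60 + 7.90
= 304.5 mOsm/kg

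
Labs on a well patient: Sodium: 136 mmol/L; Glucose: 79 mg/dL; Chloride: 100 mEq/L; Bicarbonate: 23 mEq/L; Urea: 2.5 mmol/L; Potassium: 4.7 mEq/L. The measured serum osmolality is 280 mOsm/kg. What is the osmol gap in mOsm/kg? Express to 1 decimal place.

1.1 mOsm/kg

Calculated osmolality = 2·Na + glucose/18 + urea
= 2·136 + 79/18 + 2.5
= 272 + 4.39 + 2.50
= 278.89 mOsm/kg ≈ 278.9 mOsm/kg
Osmolar gap = measured − calculated = 280 − 278.9 = 1.1 mOsm/kg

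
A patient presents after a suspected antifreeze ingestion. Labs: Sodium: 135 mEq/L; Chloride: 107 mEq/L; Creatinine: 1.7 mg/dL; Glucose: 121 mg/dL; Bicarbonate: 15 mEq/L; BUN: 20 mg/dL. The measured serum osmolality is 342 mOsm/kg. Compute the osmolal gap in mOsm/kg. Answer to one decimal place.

58.1 mOsm/kg

Calculated osmolality = 2·Na + glucose/18 + BUN/2.8
= 2·135 + 121/18 + 20/2.8
= 270 + 6.72 + 7.14
= 283.86 mOsm/kg ≈ 283.9 mOsm/kg
Osmolar gap = measured − calculated = 342 − 283.9 = 58.1 mOsm/kg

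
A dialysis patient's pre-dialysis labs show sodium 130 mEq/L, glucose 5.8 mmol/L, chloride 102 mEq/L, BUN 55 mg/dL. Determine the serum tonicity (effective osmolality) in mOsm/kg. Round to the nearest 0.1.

Effective osmolality excludes urea (freely permeant across cell membranes):
2·Na + glucose
= 2·130 + 5.8
= 260 + 5.8
= 265.8 mOsm/kg

265.8 mOsm/kg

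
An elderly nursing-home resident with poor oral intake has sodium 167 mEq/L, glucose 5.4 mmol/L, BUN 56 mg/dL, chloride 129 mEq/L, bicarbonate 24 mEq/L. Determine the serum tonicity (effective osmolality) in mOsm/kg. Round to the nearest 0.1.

339.4 mOsm/kg

Effective osmolality excludes urea (freely permeant across cell membranes):
2·Na + glucose
= 2·167 + 5.4
= 334 + 5.4
= 339.4 mOsm/kg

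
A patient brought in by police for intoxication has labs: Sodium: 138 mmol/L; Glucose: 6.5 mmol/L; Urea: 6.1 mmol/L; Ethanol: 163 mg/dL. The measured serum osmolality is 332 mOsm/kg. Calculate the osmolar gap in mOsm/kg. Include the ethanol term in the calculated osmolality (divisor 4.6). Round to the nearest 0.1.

8.0 mOsm/kg

Calculated osmolality = 2·Na + glucose + urea + ethanol/4.6
= 2·138 + 6.5 + 6.1 + 163/4.6
= 276 + 6.50 + 6.10 + 35.43
= 324.03 mOsm/kg ≈ 324.0 mOsm/kg
Osmolar gap = measured − calculated = 332 − 324.0 = 8.0 mOsm/kg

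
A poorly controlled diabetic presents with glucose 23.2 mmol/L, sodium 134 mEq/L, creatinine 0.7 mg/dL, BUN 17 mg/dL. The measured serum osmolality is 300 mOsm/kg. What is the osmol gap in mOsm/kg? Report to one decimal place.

2.7 mOsm/kg

Calculated osmolality = 2·Na + glucose + BUN/2.8
= 2·134 + 23.2 + 17/2.8
= 268 + 23.20 + 6.07
= 297.27 mOsm/kg ≈ 297.3 mOsm/kg
Osmolar gap = measured − calculated = 300 − 297.3 = 2.7 mOsm/kg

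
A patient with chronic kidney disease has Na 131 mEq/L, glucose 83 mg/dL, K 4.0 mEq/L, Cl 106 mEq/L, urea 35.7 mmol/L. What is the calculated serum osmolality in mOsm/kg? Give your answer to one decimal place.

302.3 mOsm/kg

Calculated osmolality = 2·Na + glucose/18 + urea
= 2·131 + 83/18 + 35.7
= 262 + 4.61 + 35.70
= 302.31 mOsm/kg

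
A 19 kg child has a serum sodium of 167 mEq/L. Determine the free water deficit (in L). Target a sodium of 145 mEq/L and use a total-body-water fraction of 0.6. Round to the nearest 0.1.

1.7 L

TBW = 0.6 · 19 = 11.4 L
Free water deficit = TBW · (Na/145 − 1)
= 11.4 · (167/145 − 1)
= 11.4 · 0.1517
= 1.73 L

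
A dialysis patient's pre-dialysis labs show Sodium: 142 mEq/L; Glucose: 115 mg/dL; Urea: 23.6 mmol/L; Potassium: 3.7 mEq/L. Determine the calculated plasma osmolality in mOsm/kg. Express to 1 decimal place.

314.0 mOsm/kg

Calculated osmolality = 2·Na + glucose/18 + urea
= 2·142 + 115/18 + 23.6
= 284 + 6.39 + 23.60
= 313.99 mOsm/kg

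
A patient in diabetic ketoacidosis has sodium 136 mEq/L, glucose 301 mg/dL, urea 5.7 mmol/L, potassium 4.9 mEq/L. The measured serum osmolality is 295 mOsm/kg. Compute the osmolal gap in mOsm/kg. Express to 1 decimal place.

Calculated osmolality = 2·Na + glucose/18 + urea
= 2·136 + 301/18 + 5.7
= 272 + 16.72 + 5.70
= 294.42 mOsm/kg ≈ 294.4 mOsm/kg
Osmolar gap = measured − calculated = 295 − 294.4 = 0.6 mOsm/kg

0.6 mOsm/kg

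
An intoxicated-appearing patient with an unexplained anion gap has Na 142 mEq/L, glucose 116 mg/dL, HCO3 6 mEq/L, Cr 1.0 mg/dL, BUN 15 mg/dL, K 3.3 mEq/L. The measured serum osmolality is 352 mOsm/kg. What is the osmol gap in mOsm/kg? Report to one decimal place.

56.2 mOsm/kg

Calculated osmolality = 2·Na + glucose/18 + BUN/2.8
= 2·142 + 116/18 + 15/2.8
= 284 + 6.44 + 5.36
= 295.8 mOsm/kg ≈ 295.8 mOsm/kg
Osmolar gap = measured − calculated = 352 − 295.8 = 56.2 mOsm/kg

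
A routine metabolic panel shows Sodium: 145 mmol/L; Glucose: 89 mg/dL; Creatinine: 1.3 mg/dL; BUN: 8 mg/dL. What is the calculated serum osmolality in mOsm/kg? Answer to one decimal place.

Calculated osmolality = 2·Na + glucose/18 + BUN/2.8
= 2·145 + 89/18 + 8/2.8
= 290 + 4.94 + 2.86
= 297.8 mOsm/kg

297.8 mOsm/kg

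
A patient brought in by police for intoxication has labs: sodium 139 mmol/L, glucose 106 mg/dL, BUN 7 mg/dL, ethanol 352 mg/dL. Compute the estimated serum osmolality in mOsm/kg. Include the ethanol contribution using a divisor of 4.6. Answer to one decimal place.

362.9 mOsm/kg

Calculated osmolality = 2·Na + glucose/18 + BUN/2.8 + ethanol/4.6
= 2·139 + 106/18 + 7/2.8 + 352/4.6
= 278 + 5.89 + 2.50 + 76.52
= 362.91 mOsm/kg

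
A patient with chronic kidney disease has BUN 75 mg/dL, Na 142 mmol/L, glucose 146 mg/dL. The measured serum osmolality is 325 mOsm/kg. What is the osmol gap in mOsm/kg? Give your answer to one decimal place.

6.1 mOsm/kg

Calculated osmolality = 2·Na + glucose/18 + BUN/2.8
= 2·142 + 146/18 + 75/2.8
= 284 + 8.11 + 26.79
= 318.9 mOsm/kg ≈ 318.9 mOsm/kg
Osmolar gap = measured − calculated = 325 − 318.9 = 6.1 mOsm/kg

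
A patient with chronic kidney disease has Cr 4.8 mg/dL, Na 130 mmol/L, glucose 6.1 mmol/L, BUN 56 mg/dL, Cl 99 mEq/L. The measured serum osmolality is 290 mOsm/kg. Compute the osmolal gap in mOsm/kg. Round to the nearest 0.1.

Calculated osmolality = 2·Na + glucose + BUN/2.8
= 2·130 + 6.1 + 56/2.8
= 260 + 6.10 + 20
= 286.1 mOsm/kg ≈ 286.1 mOsm/kg
Osmolar gap = measured − calculated = 290 − 286.1 = 3.9 mOsm/kg

3.9 mOsm/kg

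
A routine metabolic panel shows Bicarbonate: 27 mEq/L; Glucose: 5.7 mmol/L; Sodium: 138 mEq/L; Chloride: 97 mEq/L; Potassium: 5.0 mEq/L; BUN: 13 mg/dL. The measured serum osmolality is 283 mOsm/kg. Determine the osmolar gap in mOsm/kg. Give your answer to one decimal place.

Calculated osmolality = 2·Na + glucose + BUN/2.8
= 2·138 + 5.7 + 13/2.8
= 276 + 5.70 + 4.64
= 286.34 mOsm/kg ≈ 286.3 mOsm/kg
Osmolar gap = measured − calculated = 283 − 286.3 = -3.3 mOsm/kg

-3.3 mOsm/kg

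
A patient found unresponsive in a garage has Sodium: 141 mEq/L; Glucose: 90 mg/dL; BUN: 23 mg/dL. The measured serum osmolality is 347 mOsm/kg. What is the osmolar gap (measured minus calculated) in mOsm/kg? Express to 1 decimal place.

51.8 mOsm/kg

Calculated osmolality = 2·Na + glucose/18 + BUN/2.8
= 2·141 + 90/18 + 23/2.8
= 282 + 5 + 8.21
= 295.21 mOsm/kg ≈ 295.2 mOsm/kg
Osmolar gap = measured − calculated = 347 − 295.2 = 51.8 mOsm/kg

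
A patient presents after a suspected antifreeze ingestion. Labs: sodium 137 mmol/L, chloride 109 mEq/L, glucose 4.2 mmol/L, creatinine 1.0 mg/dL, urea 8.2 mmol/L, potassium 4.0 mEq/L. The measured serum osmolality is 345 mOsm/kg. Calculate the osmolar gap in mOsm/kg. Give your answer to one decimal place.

58.6 mOsm/kg

Calculated osmolality = 2·Na + glucose + urea
= 2·137 + 4.2 + 8.2
= 274 + 4.20 + 8.20
= 286.4 mOsm/kg ≈ 286.4 mOsm/kg
Osmolar gap = measured − calculated = 345 − 286.4 = 58.6 mOsm/kg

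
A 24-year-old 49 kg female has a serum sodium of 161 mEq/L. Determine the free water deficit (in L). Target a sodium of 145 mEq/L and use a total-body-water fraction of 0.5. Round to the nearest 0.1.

2.7 L

TBW = 0.5 · 49 = 24.5 L
Free water deficit = TBW · (Na/145 − 1)
= 24.5 · (161/145 − 1)
= 24.5 · 0.1103
= 2.7 L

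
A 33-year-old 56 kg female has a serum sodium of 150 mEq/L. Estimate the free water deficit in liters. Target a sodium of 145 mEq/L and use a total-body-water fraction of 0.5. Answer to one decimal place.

TBW = 0.5 · 56 = 28 L
Free water deficit = TBW · (Na/145 − 1)
= 28 · (150/145 − 1)
= 28 · 0.0345
= 0.97 L

1.0 L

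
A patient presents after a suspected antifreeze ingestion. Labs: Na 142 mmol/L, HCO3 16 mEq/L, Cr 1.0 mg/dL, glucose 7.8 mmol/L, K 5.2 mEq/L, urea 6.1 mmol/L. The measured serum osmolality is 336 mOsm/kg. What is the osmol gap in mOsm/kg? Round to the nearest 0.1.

38.1 mOsm/kg

Calculated osmolality = 2·Na + glucose + urea
= 2·142 + 7.8 + 6.1
= 284 + 7.80 + 6.10
= 297.9 mOsm/kg ≈ 297.9 mOsm/kg
Osmolar gap = measured − calculated = 336 − 297.9 = 38.1 mOsm/kg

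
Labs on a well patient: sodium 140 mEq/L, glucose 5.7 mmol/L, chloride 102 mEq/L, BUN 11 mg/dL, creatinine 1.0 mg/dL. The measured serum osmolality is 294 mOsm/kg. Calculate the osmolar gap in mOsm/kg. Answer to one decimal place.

4.4 mOsm/kg

Calculated osmolality = 2·Na + glucose + BUN/2.8
= 2·140 + 5.7 + 11/2.8
= 280 + 5.70 + 3.93
= 289.63 mOsm/kg ≈ 289.6 mOsm/kg
Osmolar gap = measured − calculated = 294 − 289.6 = 4.4 mOsm/kg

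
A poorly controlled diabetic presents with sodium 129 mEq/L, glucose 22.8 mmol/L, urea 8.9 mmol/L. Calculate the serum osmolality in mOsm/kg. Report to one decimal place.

289.7 mOsm/kg

Calculated osmolality = 2·Na + glucose + urea
= 2·129 + 22.8 + 8.9
= 258 + 22.80 + 8.90
= 289.7 mOsm/kg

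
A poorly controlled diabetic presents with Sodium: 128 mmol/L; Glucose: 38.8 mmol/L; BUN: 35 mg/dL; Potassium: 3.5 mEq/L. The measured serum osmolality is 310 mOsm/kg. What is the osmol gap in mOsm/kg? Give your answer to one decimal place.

Calculated osmolality = 2·Na + glucose + BUN/2.8
= 2·128 + 38.8 + 35/2.8
= 256 + 38.80 + 12.50
= 307.3 mOsm/kg ≈ 307.3 mOsm/kg
Osmolar gap = measured − calculated = 310 − 307.3 = 2.7 mOsm/kg

2.7 mOsm/kg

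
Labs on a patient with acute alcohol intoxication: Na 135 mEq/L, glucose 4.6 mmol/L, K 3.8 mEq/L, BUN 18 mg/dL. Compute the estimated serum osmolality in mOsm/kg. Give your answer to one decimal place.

Calculated osmolality = 2·Na + glucose + BUN/2.8
= 2·135 + 4.6 + 18/2.8
= 270 + 4.60 + 6.43
= 281.03 mOsm/kg

281.0 mOsm/kg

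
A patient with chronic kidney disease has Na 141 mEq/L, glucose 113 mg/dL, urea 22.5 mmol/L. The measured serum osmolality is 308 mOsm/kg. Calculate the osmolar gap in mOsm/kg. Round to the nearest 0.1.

Calculated osmolality = 2·Na + glucose/18 + urea
= 2·141 + 113/18 + 22.5
= 282 + 6.28 + 22.50
= 310.78 mOsm/kg ≈ 310.8 mOsm/kg
Osmolar gap = measured − calculated = 308 − 310.8 = -2.8 mOsm/kg

-2.8 mOsm/kg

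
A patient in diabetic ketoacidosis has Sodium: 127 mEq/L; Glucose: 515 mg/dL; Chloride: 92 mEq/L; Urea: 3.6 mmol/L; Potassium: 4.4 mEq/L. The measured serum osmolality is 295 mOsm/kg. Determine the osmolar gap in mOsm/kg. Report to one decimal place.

Calculated osmolality = 2·Na + glucose/18 + urea
= 2·127 + 515/18 + 3.6
= 254 + 28.61 + 3.60
= 286.21 mOsm/kg ≈ 286.2 mOsm/kg
Osmolar gap = measured − calculated = 295 − 286.2 = 8.8 mOsm/kg

8.8 mOsm/kg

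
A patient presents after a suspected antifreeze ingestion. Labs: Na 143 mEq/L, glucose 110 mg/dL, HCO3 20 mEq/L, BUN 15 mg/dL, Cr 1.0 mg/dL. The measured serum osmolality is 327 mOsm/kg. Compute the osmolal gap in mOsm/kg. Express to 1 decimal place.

Calculated osmolality = 2·Na + glucose/18 + BUN/2.8
= 2·143 + 110/18 + 15/2.8
= 286 + 6.11 + 5.36
= 297.47 mOsm/kg ≈ 297.5 mOsm/kg
Osmolar gap = measured − calculated = 327 − 297.5 = 29.5 mOsm/kg

29.5 mOsm/kg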